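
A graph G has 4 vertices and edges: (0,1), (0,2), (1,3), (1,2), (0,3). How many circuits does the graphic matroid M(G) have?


A circuit in a graphic matroid = edge set of a simple cycle.
G has 4 vertices and 5 edges.
Enumerating all minimal edge subsets forming cycles...
Total circuits found: 3.

3


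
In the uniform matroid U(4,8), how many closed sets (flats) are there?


Flats of U(4,8): every subset of size < 4 is a flat, plus E itself.
Count = C(8,0) + C(8,1) + C(8,2) + C(8,3) + 1
     = 1 + 8 + 28 + 56 + 1
     = 94.

94


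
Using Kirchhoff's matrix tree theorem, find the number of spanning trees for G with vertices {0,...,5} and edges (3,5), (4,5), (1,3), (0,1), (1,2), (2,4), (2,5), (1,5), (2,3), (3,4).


By Kirchhoff's matrix tree theorem, the number of spanning trees equals
the determinant of any cofactor of the Laplacian matrix L.
G has 6 vertices and 10 edges.
Computing the (5 x 5) cofactor determinant gives 75.

75


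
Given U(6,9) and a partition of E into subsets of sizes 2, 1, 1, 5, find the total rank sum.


r(Ai) = min(|Ai|, 6) for each part.
Sum = min(2,6) + min(1,6) + min(1,6) + min(5,6)
    = 2 + 1 + 1 + 5
    = 9.

9


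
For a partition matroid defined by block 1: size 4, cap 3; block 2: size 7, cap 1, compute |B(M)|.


A basis picks exactly ci elements from block i.
Number of bases = product of C(|Si|, ci).
= C(4,3) * C(7,1)
= 4 * 7
= 28.

28


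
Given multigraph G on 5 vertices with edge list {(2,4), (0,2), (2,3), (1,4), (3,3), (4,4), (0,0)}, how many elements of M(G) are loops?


In a graphic matroid, a loop is a self-loop edge (u,u) with rank 0.
Examining all 7 edges for self-loops...
Self-loops found: (3,3), (4,4), (0,0)
Number of loops = 3.

3


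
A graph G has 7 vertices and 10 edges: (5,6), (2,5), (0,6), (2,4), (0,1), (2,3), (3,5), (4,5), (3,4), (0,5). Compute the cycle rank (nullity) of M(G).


Cycle rank (nullity) = |E| - r(M) = |E| - (|V| - c).
|E| = 10, |V| = 7, c = 1.
Nullity = 10 - (7 - 1) = 10 - 6 = 4.

4


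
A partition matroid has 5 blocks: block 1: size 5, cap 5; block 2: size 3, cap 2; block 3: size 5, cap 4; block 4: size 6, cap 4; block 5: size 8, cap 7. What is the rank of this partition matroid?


Rank of a partition matroid = sum of min(|Si|, ci) for each block.
= min(5,5) + min(3,2) + min(5,4) + min(6,4) + min(8,7)
= 5 + 2 + 4 + 4 + 7
= 22.

22


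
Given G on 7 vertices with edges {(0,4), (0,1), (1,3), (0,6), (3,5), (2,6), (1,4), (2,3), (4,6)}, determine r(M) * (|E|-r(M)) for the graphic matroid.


r(M) = |V| - c = 7 - 1 = 6.
nullity = |E| - r(M) = 9 - 6 = 3.
Product = 6 * 3 = 18.

18


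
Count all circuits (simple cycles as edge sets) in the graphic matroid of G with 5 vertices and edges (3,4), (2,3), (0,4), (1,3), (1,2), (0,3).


A circuit in a graphic matroid = edge set of a simple cycle.
G has 5 vertices and 6 edges.
Enumerating all minimal edge subsets forming cycles...
Total circuits found: 2.

2


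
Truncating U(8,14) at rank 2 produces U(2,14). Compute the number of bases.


Truncating U(8,14) to rank 2 gives U(2,14).
Bases of U(2,14) are all 2-element subsets of 14 elements.
Number of bases = (14 choose 2) = 91.

91


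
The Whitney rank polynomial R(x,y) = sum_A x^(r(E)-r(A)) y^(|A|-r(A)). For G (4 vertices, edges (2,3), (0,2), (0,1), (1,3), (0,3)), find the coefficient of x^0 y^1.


R(x,y) = sum over A in 2^E of x^(r(E)-r(A)) * y^(|A|-r(A)).
G has 4 vertices, 5 edges. r(E) = 3.
Enumerate all 2^5 = 32 subsets.
Count subsets with r(E)-r(A)=0 and |A|-r(A)=1: 5.

5


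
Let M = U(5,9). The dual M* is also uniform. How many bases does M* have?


The dual of U(r,n) is U(n-r, n) = U(4,9).
Bases of U(4,9) are all (4)-element subsets.
|B(M*)| = C(9,4) = 9! / (4! * 5!) = 126.

126


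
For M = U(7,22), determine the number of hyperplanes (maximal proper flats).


Hyperplanes of U(7,22) are flats of rank 6.
In a uniform matroid, these are exactly the (6)-element subsets.
Count = C(22,6) = 74613.

74613


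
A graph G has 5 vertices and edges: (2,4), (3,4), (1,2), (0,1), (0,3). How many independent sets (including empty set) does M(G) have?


An independent set in a graphic matroid is an acyclic edge subset.
G has 5 vertices and 5 edges.
Enumerate all 2^5 = 32 subsets, checking for acyclicity.
Total independent sets = 31.

31


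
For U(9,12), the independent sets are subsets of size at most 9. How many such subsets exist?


Independent sets of U(9,12) are all subsets of size <= 9.
Count = (12 choose 0) + (12 choose 1) + (12 choose 2) + (12 choose 3) + (12 choose 4) + (12 choose 5) + (12 choose 6) + (12 choose 7) + (12 choose 8) + (12 choose 9)
     = 1 + 12 + 66 + 220 + 495 + 792 + 924 + 792 + 495 + 220
     = 4017.

4017


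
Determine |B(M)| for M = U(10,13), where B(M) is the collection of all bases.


Bases of U(10,13) are all 10-element subsets of the 13-element ground set.
Number of bases = C(13,10).
(13 choose 10) = 286.

286


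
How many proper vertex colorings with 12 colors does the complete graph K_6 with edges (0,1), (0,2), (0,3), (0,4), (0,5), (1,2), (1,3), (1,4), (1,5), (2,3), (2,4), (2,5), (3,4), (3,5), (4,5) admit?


P(K_6, k) = k(k-1)(k-2)...(k-5).
P(12) = (12) * (11) * (10) * (9) * (8) * (7) = 665280.

665280


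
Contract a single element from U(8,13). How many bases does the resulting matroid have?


Contracting e from U(8,13) gives U(7,12).
Bases of U(7,12) = (12 choose 7) = 792.

792


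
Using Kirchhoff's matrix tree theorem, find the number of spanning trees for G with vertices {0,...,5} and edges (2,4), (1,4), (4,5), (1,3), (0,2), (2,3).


By Kirchhoff's matrix tree theorem, the number of spanning trees equals
the determinant of any cofactor of the Laplacian matrix L.
G has 6 vertices and 6 edges.
Computing the (5 x 5) cofactor determinant gives 4.

4


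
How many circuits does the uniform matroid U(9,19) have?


In U(9,19), circuits are the (10)-element subsets.
Any set of 10 elements is dependent, and removing any one element gives
an independent set of size 9, so it is a minimal dependent set.
Number of circuits = C(19,10) = 19! / (10! * 9!) = 92378.

92378


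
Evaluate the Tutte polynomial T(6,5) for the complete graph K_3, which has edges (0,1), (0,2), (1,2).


T(K_3; x,y) = x^2 + x + y.
T(6,5) = 36 + 6 + 5 = 47.

47


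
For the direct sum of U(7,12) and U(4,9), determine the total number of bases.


Bases of a direct sum M1 + M2: |B| = |B(M1)| * |B(M2)|.
|B(U(7,12))| = C(12,7) = 792.
|B(U(4,9))| = C(9,4) = 126.
Total bases = 792 * 126 = 99792.

99792


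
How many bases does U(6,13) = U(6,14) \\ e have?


Deleting e from U(6,14) gives U(6,13) since n > r.
Bases of U(6,13) = C(13,6) = 13! / (6! * 7!) = 1716.

1716


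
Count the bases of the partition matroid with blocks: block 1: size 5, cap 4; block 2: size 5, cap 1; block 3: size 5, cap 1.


A basis picks exactly ci elements from block i.
Number of bases = product of C(|Si|, ci).
= C(5,4) * C(5,1) * C(5,1)
= 5 * 5 * 5
= 125.

125


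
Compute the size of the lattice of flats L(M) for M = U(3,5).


Flats of U(3,5): every subset of size < 3 is a flat, plus E itself.
Count = (5 choose 0) + (5 choose 1) + (5 choose 2) + 1
     = 1 + 5 + 10 + 1
     = 17.

17


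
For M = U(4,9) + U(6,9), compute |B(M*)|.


(M1+M2)* = M1* + M2*.
M1* = U(5,9), bases: C(9,5) = 126.
M2* = U(3,9), bases: C(9,3) = 84.
|B(M*)| = 126 * 84 = 10584.

10584


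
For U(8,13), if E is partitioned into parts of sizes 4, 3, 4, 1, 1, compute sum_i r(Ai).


r(Ai) = min(|Ai|, 8) for each part.
Sum = min(4,8) + min(3,8) + min(4,8) + min(1,8) + min(1,8)
    = 4 + 3 + 4 + 1 + 1
    = 13.

13


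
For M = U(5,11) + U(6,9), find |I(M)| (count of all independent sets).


For a direct sum, |I(M1+M2)| = |I(M1)| * |I(M2)|.
|I(U(5,11))| = sum C(11,k) for k=0..5 = 1024.
|I(U(6,9))| = sum C(9,k) for k=0..6 = 466.
Total = 1024 * 466 = 477184.

477184


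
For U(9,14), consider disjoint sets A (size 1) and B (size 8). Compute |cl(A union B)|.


|A union B| = 1 + 8 = 9 (disjoint).
In U(9,14), cl(S) = S if |S| < 9, else cl(S) = E.
Since 9 >= 9, cl(A union B) = E.
|cl(A union B)| = 14.

14


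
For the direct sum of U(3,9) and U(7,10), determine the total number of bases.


Bases of a direct sum M1 + M2: |B| = |B(M1)| * |B(M2)|.
|B(U(3,9))| = C(9,3) = 84.
|B(U(7,10))| = C(10,7) = 120.
Total bases = 84 * 120 = 10080.

10080


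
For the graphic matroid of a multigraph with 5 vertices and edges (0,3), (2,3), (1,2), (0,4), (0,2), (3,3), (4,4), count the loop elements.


In a graphic matroid, a loop is a self-loop edge (u,u) with rank 0.
Examining all 7 edges for self-loops...
Self-loops found: (3,3), (4,4)
Number of loops = 2.

2


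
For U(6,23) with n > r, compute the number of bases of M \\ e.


Deleting e from U(6,23) gives U(6,22) since n > r.
Bases of U(6,22) = C(22,6) = 22! / (6! * 16!) = 74613.

74613


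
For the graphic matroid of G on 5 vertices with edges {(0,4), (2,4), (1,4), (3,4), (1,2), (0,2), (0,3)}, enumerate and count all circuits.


A circuit in a graphic matroid = edge set of a simple cycle.
G has 5 vertices and 7 edges.
Enumerating all minimal edge subsets forming cycles...
Total circuits found: 6.

6


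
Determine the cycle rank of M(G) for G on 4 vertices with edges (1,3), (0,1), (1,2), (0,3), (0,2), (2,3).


Cycle rank (nullity) = |E| - r(M) = |E| - (|V| - c).
|E| = 6, |V| = 4, c = 1.
Nullity = 6 - (4 - 1) = 6 - 3 = 3.

3


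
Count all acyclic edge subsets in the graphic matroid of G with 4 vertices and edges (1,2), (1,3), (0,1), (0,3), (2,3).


An independent set in a graphic matroid is an acyclic edge subset.
G has 4 vertices and 5 edges.
Enumerate all 2^5 = 32 subsets, checking for acyclicity.
Total independent sets = 24.

24


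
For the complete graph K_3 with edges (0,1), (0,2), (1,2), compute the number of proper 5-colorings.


P(K_3, k) = k(k-1)(k-2)...(k-2).
P(5) = (5) * (4) * (3) = 60.

60


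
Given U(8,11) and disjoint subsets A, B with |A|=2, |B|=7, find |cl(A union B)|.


|A union B| = 2 + 7 = 9 (disjoint).
In U(8,11), cl(S) = S if |S| < 8, else cl(S) = E.
Since 9 >= 8, cl(A union B) = E.
|cl(A union B)| = 11.

11


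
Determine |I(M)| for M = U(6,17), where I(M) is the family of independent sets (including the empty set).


Independent sets of U(6,17) are all subsets of size <= 6.
Count = C(17,0) + C(17,1) + C(17,2) + C(17,3) + C(17,4) + C(17,5) + C(17,6)
     = 1 + 17 + 136 + 680 + 2380 + 6188 + 12376
     = 21778.

21778


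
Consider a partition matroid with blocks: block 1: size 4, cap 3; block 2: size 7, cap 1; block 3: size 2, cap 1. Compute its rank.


Rank of a partition matroid = sum of min(|Si|, ci) for each block.
= min(4,3) + min(7,1) + min(2,1)
= 3 + 1 + 1
= 5.

5


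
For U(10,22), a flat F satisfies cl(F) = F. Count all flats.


Flats of U(10,22): every subset of size < 10 is a flat, plus E itself.
Count = C(22,0) + C(22,1) + C(22,2) + C(22,3) + C(22,4) + C(22,5) + C(22,6) + C(22,7) + C(22,8) + C(22,9) + 1
     = 1 + 22 + 231 + 1540 + 7315 + 26334 + 74613 + 170544 + 319770 + 497420 + 1
     = 1097791.

1097791


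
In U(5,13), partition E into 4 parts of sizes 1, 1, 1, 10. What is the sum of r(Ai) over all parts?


r(Ai) = min(|Ai|, 5) for each part.
Sum = min(1,5) + min(1,5) + min(1,5) + min(10,5)
    = 1 + 1 + 1 + 5
    = 8.

8


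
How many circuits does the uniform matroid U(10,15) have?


In U(10,15), circuits are the (11)-element subsets.
Any set of 11 elements is dependent, and removing any one element gives
an independent set of size 10, so it is a minimal dependent set.
Number of circuits = C(15,11) = 15! / (11! * 4!) = 1365.

1365


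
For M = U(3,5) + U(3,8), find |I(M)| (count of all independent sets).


For a direct sum, |I(M1+M2)| = |I(M1)| * |I(M2)|.
|I(U(3,5))| = sum C(5,k) for k=0..3 = 26.
|I(U(3,8))| = sum C(8,k) for k=0..3 = 93.
Total = 26 * 93 = 2418.

2418


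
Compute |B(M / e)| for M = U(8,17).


Contracting e from U(8,17) gives U(7,16).
Bases of U(7,16) = C(16,7) = 11440.

11440


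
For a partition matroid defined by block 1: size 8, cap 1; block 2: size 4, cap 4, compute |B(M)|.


A basis picks exactly ci elements from block i.
Number of bases = product of C(|Si|, ci).
= C(8,1) * C(4,4)
= 8 * 1
= 8.

8


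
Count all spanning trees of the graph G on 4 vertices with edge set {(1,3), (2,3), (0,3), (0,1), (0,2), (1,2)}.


By Kirchhoff's matrix tree theorem, the number of spanning trees equals
the determinant of any cofactor of the Laplacian matrix L.
G has 4 vertices and 6 edges.
Computing the (3 x 3) cofactor determinant gives 16.

16


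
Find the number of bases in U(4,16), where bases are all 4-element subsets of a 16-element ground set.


Bases of U(4,16) are all 4-element subsets of the 16-element ground set.
Number of bases = C(16,4).
C(16,4) = 16! / (4! * 12!) = 1820.

1820


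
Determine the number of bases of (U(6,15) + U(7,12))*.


(M1+M2)* = M1* + M2*.
M1* = U(9,15), bases: C(15,9) = 5005.
M2* = U(5,12), bases: C(12,5) = 792.
|B(M*)| = 5005 * 792 = 3963960.

3963960


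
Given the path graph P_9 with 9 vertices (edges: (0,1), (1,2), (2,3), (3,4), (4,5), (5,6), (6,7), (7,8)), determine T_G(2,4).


A path on 9 vertices is a tree with 8 edges.
T(x,y) = x^(8) for any tree.
T(2,4) = 2^8 = 256.

256


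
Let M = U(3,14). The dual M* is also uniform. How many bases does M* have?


The dual of U(r,n) is U(n-r, n) = U(11,14).
Bases of U(11,14) are all (11)-element subsets.
|B(M*)| = C(14,11) = 364.

364


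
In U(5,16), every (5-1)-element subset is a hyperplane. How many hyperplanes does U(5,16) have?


Hyperplanes of U(5,16) are flats of rank 4.
In a uniform matroid, these are exactly the (4)-element subsets.
Count = C(16,4) = (16 * 15 * 14 * 13) / (1 * 2 * 3 * 4) = 1820.

1820


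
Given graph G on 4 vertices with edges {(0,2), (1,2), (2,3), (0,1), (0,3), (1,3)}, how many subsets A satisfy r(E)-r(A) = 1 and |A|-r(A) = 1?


R(x,y) = sum over A in 2^E of x^(r(E)-r(A)) * y^(|A|-r(A)).
G has 4 vertices, 6 edges. r(E) = 3.
Enumerate all 2^6 = 64 subsets.
Count subsets with r(E)-r(A)=1 and |A|-r(A)=1: 4.

4


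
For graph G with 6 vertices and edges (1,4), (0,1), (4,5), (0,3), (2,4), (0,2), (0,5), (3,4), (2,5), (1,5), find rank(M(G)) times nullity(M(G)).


r(M) = |V| - c = 6 - 1 = 5.
nullity = |E| - r(M) = 10 - 5 = 5.
Product = 5 * 5 = 25.

25


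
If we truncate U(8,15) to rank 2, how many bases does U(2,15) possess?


Truncating U(8,15) to rank 2 gives U(2,15).
Bases of U(2,15) are all 2-element subsets of 15 elements.
Number of bases = (15 choose 2) = 105.

105


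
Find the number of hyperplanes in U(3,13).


Hyperplanes of U(3,13) are flats of rank 2.
In a uniform matroid, these are exactly the (2)-element subsets.
Count = C(13,2) = 13! / (2! * 11!) = 78.

78


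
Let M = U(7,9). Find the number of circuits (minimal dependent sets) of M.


In U(7,9), circuits are the (8)-element subsets.
Any set of 8 elements is dependent, and removing any one element gives
an independent set of size 7, so it is a minimal dependent set.
Number of circuits = C(9,8) = 9.

9


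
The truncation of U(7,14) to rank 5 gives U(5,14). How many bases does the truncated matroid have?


Truncating U(7,14) to rank 5 gives U(5,14).
Bases of U(5,14) are all 5-element subsets of 14 elements.
Number of bases = C(14,5) = 2002.

2002


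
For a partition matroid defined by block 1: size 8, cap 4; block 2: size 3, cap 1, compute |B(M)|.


A basis picks exactly ci elements from block i.
Number of bases = product of C(|Si|, ci).
= C(8,4) * C(3,1)
= 70 * 3
= 210.

210


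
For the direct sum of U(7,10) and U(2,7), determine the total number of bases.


Bases of a direct sum M1 + M2: |B| = |B(M1)| * |B(M2)|.
|B(U(7,10))| = C(10,7) = 120.
|B(U(2,7))| = C(7,2) = 21.
Total bases = 120 * 21 = 2520.

2520


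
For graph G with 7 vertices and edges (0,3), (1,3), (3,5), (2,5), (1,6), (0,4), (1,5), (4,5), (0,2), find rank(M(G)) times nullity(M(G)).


r(M) = |V| - c = 7 - 1 = 6.
nullity = |E| - r(M) = 9 - 6 = 3.
Product = 6 * 3 = 18.

18


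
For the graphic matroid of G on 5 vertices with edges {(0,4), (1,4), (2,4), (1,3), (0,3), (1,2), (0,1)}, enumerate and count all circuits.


A circuit in a graphic matroid = edge set of a simple cycle.
G has 5 vertices and 7 edges.
Enumerating all minimal edge subsets forming cycles...
Total circuits found: 6.

6


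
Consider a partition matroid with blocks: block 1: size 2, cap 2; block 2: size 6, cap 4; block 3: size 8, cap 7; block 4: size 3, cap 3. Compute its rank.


Rank of a partition matroid = sum of min(|Si|, ci) for each block.
= min(2,2) + min(6,4) + min(8,7) + min(3,3)
= 2 + 4 + 7 + 3
= 16.

16


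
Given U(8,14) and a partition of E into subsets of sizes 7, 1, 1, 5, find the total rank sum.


r(Ai) = min(|Ai|, 8) for each part.
Sum = min(7,8) + min(1,8) + min(1,8) + min(5,8)
    = 7 + 1 + 1 + 5
    = 14.

14


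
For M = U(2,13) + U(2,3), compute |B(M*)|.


(M1+M2)* = M1* + M2*.
M1* = U(11,13), bases: C(13,11) = 78.
M2* = U(1,3), bases: C(3,1) = 3.
|B(M*)| = 78 * 3 = 234.

234


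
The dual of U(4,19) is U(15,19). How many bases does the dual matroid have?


The dual of U(r,n) is U(n-r, n) = U(15,19).
Bases of U(15,19) are all (15)-element subsets.
|B(M*)| = (19 choose 15) = 3876.

3876


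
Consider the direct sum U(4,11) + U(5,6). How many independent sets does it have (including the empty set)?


For a direct sum, |I(M1+M2)| = |I(M1)| * |I(M2)|.
|I(U(4,11))| = sum C(11,k) for k=0..4 = 562.
|I(U(5,6))| = sum C(6,k) for k=0..5 = 63.
Total = 562 * 63 = 35406.

35406


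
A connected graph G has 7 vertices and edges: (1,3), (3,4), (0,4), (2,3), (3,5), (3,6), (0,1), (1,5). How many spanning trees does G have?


By Kirchhoff's matrix tree theorem, the number of spanning trees equals
the determinant of any cofactor of the Laplacian matrix L.
G has 7 vertices and 8 edges.
Computing the (6 x 6) cofactor determinant gives 11.

11


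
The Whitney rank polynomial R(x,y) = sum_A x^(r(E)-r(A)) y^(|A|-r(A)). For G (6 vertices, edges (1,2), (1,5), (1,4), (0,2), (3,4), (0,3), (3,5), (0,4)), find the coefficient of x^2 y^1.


R(x,y) = sum over A in 2^E of x^(r(E)-r(A)) * y^(|A|-r(A)).
G has 6 vertices, 8 edges. r(E) = 5.
Enumerate all 2^8 = 256 subsets.
Count subsets with r(E)-r(A)=2 and |A|-r(A)=1: 7.

7


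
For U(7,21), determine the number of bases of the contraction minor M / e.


Contracting e from U(7,21) gives U(6,20).
Bases of U(6,20) = (20 choose 6) = 38760.

38760


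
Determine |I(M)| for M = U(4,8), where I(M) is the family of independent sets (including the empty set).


Independent sets of U(4,8) are all subsets of size <= 4.
Count = C(8,0) + C(8,1) + C(8,2) + C(8,3) + C(8,4)
     = 1 + 8 + 28 + 56 + 70
     = 163.

163


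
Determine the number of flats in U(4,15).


Flats of U(4,15): every subset of size < 4 is a flat, plus E itself.
Count = (15 choose 0) + (15 choose 1) + (15 choose 2) + (15 choose 3) + 1
     = 1 + 15 + 105 + 455 + 1
     = 577.

577


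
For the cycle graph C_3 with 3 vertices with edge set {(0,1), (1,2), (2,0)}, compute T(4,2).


T(C_3; x,y) = x + x^2 + ... + x^(2) + y.
T(4,2) = 4^1 + 4^2 + 2
= 4 + 16 + 2
= 22.

22


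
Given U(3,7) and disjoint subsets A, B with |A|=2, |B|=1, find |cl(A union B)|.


|A union B| = 2 + 1 = 3 (disjoint).
In U(3,7), cl(S) = S if |S| < 3, else cl(S) = E.
Since 3 >= 3, cl(A union B) = E.
|cl(A union B)| = 7.

7


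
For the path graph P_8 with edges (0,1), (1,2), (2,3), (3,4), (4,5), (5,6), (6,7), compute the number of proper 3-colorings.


P(P_8, k) = k * (k-1)^(7).
P(3) = 3 * 2^7 = 3 * 128 = 384.

384


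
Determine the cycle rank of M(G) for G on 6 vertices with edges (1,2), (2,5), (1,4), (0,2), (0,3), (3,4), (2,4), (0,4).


Cycle rank (nullity) = |E| - r(M) = |E| - (|V| - c).
|E| = 8, |V| = 6, c = 1.
Nullity = 8 - (6 - 1) = 8 - 5 = 3.

3


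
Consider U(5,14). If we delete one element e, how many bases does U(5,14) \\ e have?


Deleting e from U(5,14) gives U(5,13) since n > r.
Bases of U(5,13) = C(13,5) = 1287.

1287


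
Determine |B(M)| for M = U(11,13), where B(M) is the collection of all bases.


Bases of U(11,13) are all 11-element subsets of the 13-element ground set.
Number of bases = C(13,11).
C(13,11) = 78.

78


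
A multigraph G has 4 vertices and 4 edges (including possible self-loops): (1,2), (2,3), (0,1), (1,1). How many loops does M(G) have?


In a graphic matroid, a loop is a self-loop edge (u,u) with rank 0.
Examining all 4 edges for self-loops...
Self-loops found: (1,1)
Number of loops = 1.

1


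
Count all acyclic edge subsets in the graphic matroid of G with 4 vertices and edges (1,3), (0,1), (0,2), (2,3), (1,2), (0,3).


An independent set in a graphic matroid is an acyclic edge subset.
G has 4 vertices and 6 edges.
Enumerate all 2^6 = 64 subsets, checking for acyclicity.
Total independent sets = 38.

38


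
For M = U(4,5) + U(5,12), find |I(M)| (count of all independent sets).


For a direct sum, |I(M1+M2)| = |I(M1)| * |I(M2)|.
|I(U(4,5))| = sum C(5,k) for k=0..4 = 31.
|I(U(5,12))| = sum C(12,k) for k=0..5 = 1586.
Total = 31 * 1586 = 49166.

49166


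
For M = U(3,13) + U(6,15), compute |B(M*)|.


(M1+M2)* = M1* + M2*.
M1* = U(10,13), bases: C(13,10) = 286.
M2* = U(9,15), bases: C(15,9) = 5005.
|B(M*)| = 286 * 5005 = 1431430.

1431430


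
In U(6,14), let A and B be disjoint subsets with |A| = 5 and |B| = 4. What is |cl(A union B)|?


|A union B| = 5 + 4 = 9 (disjoint).
In U(6,14), cl(S) = S if |S| < 6, else cl(S) = E.
Since 9 >= 6, cl(A union B) = E.
|cl(A union B)| = 14.

14


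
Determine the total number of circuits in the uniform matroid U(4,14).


In U(4,14), circuits are the (5)-element subsets.
Any set of 5 elements is dependent, and removing any one element gives
an independent set of size 4, so it is a minimal dependent set.
Number of circuits = (14 choose 5) = 2002.

2002


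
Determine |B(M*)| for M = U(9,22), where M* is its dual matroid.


The dual of U(r,n) is U(n-r, n) = U(13,22).
Bases of U(13,22) are all (13)-element subsets.
|B(M*)| = C(22,13) = 22! / (13! * 9!) = 497420.

497420


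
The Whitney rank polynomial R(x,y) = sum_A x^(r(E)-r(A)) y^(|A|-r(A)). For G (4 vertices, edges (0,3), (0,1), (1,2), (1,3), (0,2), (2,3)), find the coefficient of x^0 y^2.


R(x,y) = sum over A in 2^E of x^(r(E)-r(A)) * y^(|A|-r(A)).
G has 4 vertices, 6 edges. r(E) = 3.
Enumerate all 2^6 = 64 subsets.
Count subsets with r(E)-r(A)=0 and |A|-r(A)=2: 6.

6


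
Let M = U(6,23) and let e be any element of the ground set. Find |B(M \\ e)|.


Deleting e from U(6,23) gives U(6,22) since n > r.
Bases of U(6,22) = C(22,6) = 74613.

74613


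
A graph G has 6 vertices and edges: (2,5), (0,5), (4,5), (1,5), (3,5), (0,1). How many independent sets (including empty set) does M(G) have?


An independent set in a graphic matroid is an acyclic edge subset.
G has 6 vertices and 6 edges.
Enumerate all 2^6 = 64 subsets, checking for acyclicity.
Total independent sets = 56.

56


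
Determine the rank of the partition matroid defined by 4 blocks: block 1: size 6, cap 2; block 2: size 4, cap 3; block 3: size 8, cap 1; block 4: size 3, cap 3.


Rank of a partition matroid = sum of min(|Si|, ci) for each block.
= min(6,2) + min(4,3) + min(8,1) + min(3,3)
= 2 + 3 + 1 + 3
= 9.

9


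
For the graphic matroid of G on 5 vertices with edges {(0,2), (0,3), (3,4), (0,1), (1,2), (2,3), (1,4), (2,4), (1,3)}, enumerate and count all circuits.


A circuit in a graphic matroid = edge set of a simple cycle.
G has 5 vertices and 9 edges.
Enumerating all minimal edge subsets forming cycles...
Total circuits found: 22.

22


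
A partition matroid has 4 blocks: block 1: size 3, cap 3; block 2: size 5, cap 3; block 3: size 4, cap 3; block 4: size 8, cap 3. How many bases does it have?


A basis picks exactly ci elements from block i.
Number of bases = product of C(|Si|, ci).
= C(3,3) * C(5,3) * C(4,3) * C(8,3)
= 1 * 10 * 4 * 56
= 2240.

2240


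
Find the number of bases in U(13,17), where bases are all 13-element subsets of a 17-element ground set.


Bases of U(13,17) are all 13-element subsets of the 17-element ground set.
Number of bases = C(17,13).
C(17,13) = 17! / (13! * 4!) = 2380.

2380


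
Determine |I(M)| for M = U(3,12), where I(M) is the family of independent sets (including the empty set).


Independent sets of U(3,12) are all subsets of size <= 3.
Count = (12 choose 0) + (12 choose 1) + (12 choose 2) + (12 choose 3)
     = 1 + 12 + 66 + 220
     = 299.

299


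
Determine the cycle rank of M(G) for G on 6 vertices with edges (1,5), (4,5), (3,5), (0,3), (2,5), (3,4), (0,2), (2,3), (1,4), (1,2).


Cycle rank (nullity) = |E| - r(M) = |E| - (|V| - c).
|E| = 10, |V| = 6, c = 1.
Nullity = 10 - (6 - 1) = 10 - 5 = 5.

5


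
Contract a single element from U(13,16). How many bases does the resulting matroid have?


Contracting e from U(13,16) gives U(12,15).
Bases of U(12,15) = C(15,12) = 15! / (12! * 3!) = 455.

455


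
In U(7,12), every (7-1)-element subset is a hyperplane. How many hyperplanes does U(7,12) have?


Hyperplanes of U(7,12) are flats of rank 6.
In a uniform matroid, these are exactly the (6)-element subsets.
Count = (12 choose 6) = 924.

924


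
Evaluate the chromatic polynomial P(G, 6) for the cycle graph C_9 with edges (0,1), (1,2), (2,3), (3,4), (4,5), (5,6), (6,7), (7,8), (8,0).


P(C_9, k) = (k-1)^9 + (-1)^9*(k-1).
P(6) = (5)^9 - 5
= 1953125 - 5 = 1953120.

1953120


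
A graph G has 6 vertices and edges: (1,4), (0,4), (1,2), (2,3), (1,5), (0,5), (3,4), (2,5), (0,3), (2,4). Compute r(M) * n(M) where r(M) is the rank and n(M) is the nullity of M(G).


r(M) = |V| - c = 6 - 1 = 5.
nullity = |E| - r(M) = 10 - 5 = 5.
Product = 5 * 5 = 25.

25


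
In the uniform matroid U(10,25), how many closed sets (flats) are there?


Flats of U(10,25): every subset of size < 10 is a flat, plus E itself.
Count = (25 choose 0) + (25 choose 1) + (25 choose 2) + (25 choose 3) + (25 choose 4) + (25 choose 5) + (25 choose 6) + (25 choose 7) + (25 choose 8) + (25 choose 9) + 1
     = 1 + 25 + 300 + 2300 + 12650 + 53130 + 177100 + 480700 + 1081575 + 2042975 + 1
     = 3850757.

3850757


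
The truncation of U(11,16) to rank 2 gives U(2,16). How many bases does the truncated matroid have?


Truncating U(11,16) to rank 2 gives U(2,16).
Bases of U(2,16) are all 2-element subsets of 16 elements.
Number of bases = C(16,2) = 16! / (2! * 14!) = 120.

120


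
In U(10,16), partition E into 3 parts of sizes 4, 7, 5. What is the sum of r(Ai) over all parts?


r(Ai) = min(|Ai|, 10) for each part.
Sum = min(4,10) + min(7,10) + min(5,10)
    = 4 + 7 + 5
    = 16.

16


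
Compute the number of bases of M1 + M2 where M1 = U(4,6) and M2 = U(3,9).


Bases of a direct sum M1 + M2: |B| = |B(M1)| * |B(M2)|.
|B(U(4,6))| = C(6,4) = 15.
|B(U(3,9))| = C(9,3) = 84.
Total bases = 15 * 84 = 1260.

1260


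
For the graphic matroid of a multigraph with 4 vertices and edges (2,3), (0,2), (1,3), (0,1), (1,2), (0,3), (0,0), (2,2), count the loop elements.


In a graphic matroid, a loop is a self-loop edge (u,u) with rank 0.
Examining all 8 edges for self-loops...
Self-loops found: (0,0), (2,2)
Number of loops = 2.

2


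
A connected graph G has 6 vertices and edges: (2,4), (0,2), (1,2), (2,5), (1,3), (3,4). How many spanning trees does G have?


By Kirchhoff's matrix tree theorem, the number of spanning trees equals
the determinant of any cofactor of the Laplacian matrix L.
G has 6 vertices and 6 edges.
Computing the (5 x 5) cofactor determinant gives 4.

4


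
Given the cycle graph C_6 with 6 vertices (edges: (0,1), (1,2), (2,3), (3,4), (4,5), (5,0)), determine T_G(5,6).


T(C_6; x,y) = x + x^2 + ... + x^(5) + y.
T(5,6) = 5^1 + 5^2 + 5^3 + 5^4 + 5^5 + 6
= 5 + 25 + 125 + 625 + 3125 + 6
= 3911.

3911


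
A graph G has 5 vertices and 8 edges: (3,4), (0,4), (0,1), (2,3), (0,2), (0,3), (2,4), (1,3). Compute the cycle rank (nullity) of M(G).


Cycle rank (nullity) = |E| - r(M) = |E| - (|V| - c).
|E| = 8, |V| = 5, c = 1.
Nullity = 8 - (5 - 1) = 8 - 4 = 4.

4


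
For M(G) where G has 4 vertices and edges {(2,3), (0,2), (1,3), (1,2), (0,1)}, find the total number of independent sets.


An independent set in a graphic matroid is an acyclic edge subset.
G has 4 vertices and 5 edges.
Enumerate all 2^5 = 32 subsets, checking for acyclicity.
Total independent sets = 24.

24


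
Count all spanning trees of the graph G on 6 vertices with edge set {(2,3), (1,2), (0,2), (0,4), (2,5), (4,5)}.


By Kirchhoff's matrix tree theorem, the number of spanning trees equals
the determinant of any cofactor of the Laplacian matrix L.
G has 6 vertices and 6 edges.
Computing the (5 x 5) cofactor determinant gives 4.

4


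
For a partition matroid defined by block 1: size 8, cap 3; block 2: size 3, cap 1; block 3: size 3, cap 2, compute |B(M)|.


A basis picks exactly ci elements from block i.
Number of bases = product of C(|Si|, ci).
= C(8,3) * C(3,1) * C(3,2)
= 56 * 3 * 3
= 504.

504


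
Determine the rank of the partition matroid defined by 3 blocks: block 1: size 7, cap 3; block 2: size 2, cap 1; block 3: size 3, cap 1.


Rank of a partition matroid = sum of min(|Si|, ci) for each block.
= min(7,3) + min(2,1) + min(3,1)
= 3 + 1 + 1
= 5.

5


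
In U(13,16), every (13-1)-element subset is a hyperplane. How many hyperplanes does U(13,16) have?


Hyperplanes of U(13,16) are flats of rank 12.
In a uniform matroid, these are exactly the (12)-element subsets.
Count = C(16,12) = 16! / (12! * 4!) = 1820.

1820


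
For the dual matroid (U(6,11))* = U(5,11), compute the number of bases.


The dual of U(r,n) is U(n-r, n) = U(5,11).
Bases of U(5,11) are all (5)-element subsets.
|B(M*)| = C(11,5) = 462.

462


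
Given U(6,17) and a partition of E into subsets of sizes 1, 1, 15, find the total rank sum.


r(Ai) = min(|Ai|, 6) for each part.
Sum = min(1,6) + min(1,6) + min(15,6)
    = 1 + 1 + 6
    = 8.

8


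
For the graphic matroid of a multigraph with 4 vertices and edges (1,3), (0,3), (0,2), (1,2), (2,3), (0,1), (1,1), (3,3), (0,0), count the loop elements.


In a graphic matroid, a loop is a self-loop edge (u,u) with rank 0.
Examining all 9 edges for self-loops...
Self-loops found: (1,1), (3,3), (0,0)
Number of loops = 3.

3


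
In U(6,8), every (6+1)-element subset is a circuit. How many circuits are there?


In U(6,8), circuits are the (7)-element subsets.
Any set of 7 elements is dependent, and removing any one element gives
an independent set of size 6, so it is a minimal dependent set.
Number of circuits = C(8,7) = 8! / (7! * 1!) = 8.

8


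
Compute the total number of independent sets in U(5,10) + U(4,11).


For a direct sum, |I(M1+M2)| = |I(M1)| * |I(M2)|.
|I(U(5,10))| = sum C(10,k) for k=0..5 = 638.
|I(U(4,11))| = sum C(11,k) for k=0..4 = 562.
Total = 638 * 562 = 358556.

358556


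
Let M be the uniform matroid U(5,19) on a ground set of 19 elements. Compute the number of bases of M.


Bases of U(5,19) are all 5-element subsets of the 19-element ground set.
Number of bases = C(19,5).
C(19,5) = 19! / (5! * 14!) = 11628.

11628


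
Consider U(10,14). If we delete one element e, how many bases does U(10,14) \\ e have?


Deleting e from U(10,14) gives U(10,13) since n > r.
Bases of U(10,13) = C(13,10) = 286.

286


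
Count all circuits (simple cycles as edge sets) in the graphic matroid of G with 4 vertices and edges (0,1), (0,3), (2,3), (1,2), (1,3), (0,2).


A circuit in a graphic matroid = edge set of a simple cycle.
G has 4 vertices and 6 edges.
Enumerating all minimal edge subsets forming cycles...
Total circuits found: 7.

7


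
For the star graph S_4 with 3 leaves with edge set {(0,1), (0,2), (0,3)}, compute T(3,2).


A star on 4 vertices is a tree with 3 edges.
T(x,y) = x^(3) for any tree.
T(3,2) = 3^3 = 27.

27


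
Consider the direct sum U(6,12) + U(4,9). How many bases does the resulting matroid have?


Bases of a direct sum M1 + M2: |B| = |B(M1)| * |B(M2)|.
|B(U(6,12))| = C(12,6) = 924.
|B(U(4,9))| = C(9,4) = 126.
Total bases = 924 * 126 = 116424.

116424


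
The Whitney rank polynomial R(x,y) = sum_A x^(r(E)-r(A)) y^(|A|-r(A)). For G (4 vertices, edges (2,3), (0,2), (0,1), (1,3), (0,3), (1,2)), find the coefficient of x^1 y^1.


R(x,y) = sum over A in 2^E of x^(r(E)-r(A)) * y^(|A|-r(A)).
G has 4 vertices, 6 edges. r(E) = 3.
Enumerate all 2^6 = 64 subsets.
Count subsets with r(E)-r(A)=1 and |A|-r(A)=1: 4.

4


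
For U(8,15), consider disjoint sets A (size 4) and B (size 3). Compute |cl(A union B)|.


|A union B| = 4 + 3 = 7 (disjoint).
In U(8,15), cl(S) = S if |S| < 8, else cl(S) = E.
Since 7 < 8, cl(A union B) = A union B.
|cl(A union B)| = 7.

7


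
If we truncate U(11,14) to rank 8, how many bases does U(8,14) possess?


Truncating U(11,14) to rank 8 gives U(8,14).
Bases of U(8,14) are all 8-element subsets of 14 elements.
Number of bases = (14 choose 8) = 3003.

3003


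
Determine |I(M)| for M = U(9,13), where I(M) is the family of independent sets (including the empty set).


Independent sets of U(9,13) are all subsets of size <= 9.
Count = (13 choose 0) + (13 choose 1) + (13 choose 2) + (13 choose 3) + (13 choose 4) + (13 choose 5) + (13 choose 6) + (13 choose 7) + (13 choose 8) + (13 choose 9)
     = 1 + 13 + 78 + 286 + 715 + 1287 + 1716 + 1716 + 1287 + 715
     = 7814.

7814


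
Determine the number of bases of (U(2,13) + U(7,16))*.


(M1+M2)* = M1* + M2*.
M1* = U(11,13), bases: C(13,11) = 78.
M2* = U(9,16), bases: C(16,9) = 11440.
|B(M*)| = 78 * 11440 = 892320.

892320


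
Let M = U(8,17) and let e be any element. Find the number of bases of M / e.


Contracting e from U(8,17) gives U(7,16).
Bases of U(7,16) = (16 choose 7) = 11440.

11440


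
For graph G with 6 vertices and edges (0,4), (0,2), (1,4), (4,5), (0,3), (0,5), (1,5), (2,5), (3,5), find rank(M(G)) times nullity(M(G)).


r(M) = |V| - c = 6 - 1 = 5.
nullity = |E| - r(M) = 9 - 5 = 4.
Product = 5 * 4 = 20.

20


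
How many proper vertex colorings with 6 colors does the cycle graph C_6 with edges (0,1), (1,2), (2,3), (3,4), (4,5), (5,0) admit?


P(C_6, k) = (k-1)^6 + (-1)^6*(k-1).
P(6) = (5)^6 + 5
= 15625 + 5 = 15630.

15630


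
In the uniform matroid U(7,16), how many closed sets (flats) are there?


Flats of U(7,16): every subset of size < 7 is a flat, plus E itself.
Count = C(16,0) + C(16,1) + C(16,2) + C(16,3) + C(16,4) + C(16,5) + C(16,6) + 1
     = 1 + 16 + 120 + 560 + 1820 + 4368 + 8008 + 1
     = 14894.

14894


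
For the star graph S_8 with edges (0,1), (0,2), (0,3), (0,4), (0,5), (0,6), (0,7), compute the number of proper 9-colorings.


P(tree, k) = k * (k-1)^(7) for any tree on 8 vertices.
P(9) = 9 * 8^7 = 9 * 2097152 = 18874368.

18874368


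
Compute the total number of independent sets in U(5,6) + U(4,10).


For a direct sum, |I(M1+M2)| = |I(M1)| * |I(M2)|.
|I(U(5,6))| = sum C(6,k) for k=0..5 = 63.
|I(U(4,10))| = sum C(10,k) for k=0..4 = 386.
Total = 63 * 386 = 24318.

24318


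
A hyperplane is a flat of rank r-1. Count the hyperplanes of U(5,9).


Hyperplanes of U(5,9) are flats of rank 4.
In a uniform matroid, these are exactly the (4)-element subsets.
Count = (9 choose 4) = 126.

126


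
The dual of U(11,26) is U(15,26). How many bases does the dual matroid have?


The dual of U(r,n) is U(n-r, n) = U(15,26).
Bases of U(15,26) are all (15)-element subsets.
|B(M*)| = C(26,15) = 7726160.

7726160


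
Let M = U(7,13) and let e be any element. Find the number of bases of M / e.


Contracting e from U(7,13) gives U(6,12).
Bases of U(6,12) = (12 choose 6) = 924.

924


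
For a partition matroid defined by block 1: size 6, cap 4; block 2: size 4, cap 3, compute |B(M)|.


A basis picks exactly ci elements from block i.
Number of bases = product of C(|Si|, ci).
= C(6,4) * C(4,3)
= 15 * 4
= 60.

60


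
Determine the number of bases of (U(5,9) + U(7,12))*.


(M1+M2)* = M1* + M2*.
M1* = U(4,9), bases: C(9,4) = 126.
M2* = U(5,12), bases: C(12,5) = 792.
|B(M*)| = 126 * 792 = 99792.

99792


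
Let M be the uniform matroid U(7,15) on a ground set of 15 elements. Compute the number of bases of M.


Bases of U(7,15) are all 7-element subsets of the 15-element ground set.
Number of bases = C(15,7).
(15 choose 7) = 6435.

6435


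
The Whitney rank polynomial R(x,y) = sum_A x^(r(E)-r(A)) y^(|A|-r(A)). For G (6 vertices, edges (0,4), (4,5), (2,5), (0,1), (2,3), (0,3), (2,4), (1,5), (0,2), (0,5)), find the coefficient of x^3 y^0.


R(x,y) = sum over A in 2^E of x^(r(E)-r(A)) * y^(|A|-r(A)).
G has 6 vertices, 10 edges. r(E) = 5.
Enumerate all 2^10 = 1024 subsets.
Count subsets with r(E)-r(A)=3 and |A|-r(A)=0: 45.

45


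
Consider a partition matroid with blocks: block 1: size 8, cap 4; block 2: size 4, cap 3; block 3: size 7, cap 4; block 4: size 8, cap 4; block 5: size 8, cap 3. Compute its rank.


Rank of a partition matroid = sum of min(|Si|, ci) for each block.
= min(8,4) + min(4,3) + min(7,4) + min(8,4) + min(8,3)
= 4 + 3 + 4 + 4 + 3
= 18.

18


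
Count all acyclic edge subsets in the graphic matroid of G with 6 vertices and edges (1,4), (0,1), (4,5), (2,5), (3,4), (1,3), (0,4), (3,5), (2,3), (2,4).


An independent set in a graphic matroid is an acyclic edge subset.
G has 6 vertices and 10 edges.
Enumerate all 2^10 = 1024 subsets, checking for acyclicity.
Total independent sets = 436.

436


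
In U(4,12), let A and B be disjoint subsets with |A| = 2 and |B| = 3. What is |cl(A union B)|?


|A union B| = 2 + 3 = 5 (disjoint).
In U(4,12), cl(S) = S if |S| < 4, else cl(S) = E.
Since 5 >= 4, cl(A union B) = E.
|cl(A union B)| = 12.

12


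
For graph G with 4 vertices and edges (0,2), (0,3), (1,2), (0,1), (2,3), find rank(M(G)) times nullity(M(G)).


r(M) = |V| - c = 4 - 1 = 3.
nullity = |E| - r(M) = 5 - 3 = 2.
Product = 3 * 2 = 6.

6


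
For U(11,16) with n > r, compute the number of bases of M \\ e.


Deleting e from U(11,16) gives U(11,15) since n > r.
Bases of U(11,15) = C(15,11) = 15! / (11! * 4!) = 1365.

1365


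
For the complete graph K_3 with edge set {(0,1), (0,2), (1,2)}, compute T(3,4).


T(K_3; x,y) = x^2 + x + y.
T(3,4) = 9 + 3 + 4 = 16.

16


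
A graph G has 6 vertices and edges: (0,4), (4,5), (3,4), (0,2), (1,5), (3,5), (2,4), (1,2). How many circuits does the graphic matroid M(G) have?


A circuit in a graphic matroid = edge set of a simple cycle.
G has 6 vertices and 8 edges.
Enumerating all minimal edge subsets forming cycles...
Total circuits found: 6.

6


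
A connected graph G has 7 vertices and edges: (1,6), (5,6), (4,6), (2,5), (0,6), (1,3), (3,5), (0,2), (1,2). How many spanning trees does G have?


By Kirchhoff's matrix tree theorem, the number of spanning trees equals
the determinant of any cofactor of the Laplacian matrix L.
G has 7 vertices and 9 edges.
Computing the (6 x 6) cofactor determinant gives 36.

36


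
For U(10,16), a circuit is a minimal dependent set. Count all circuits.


In U(10,16), circuits are the (11)-element subsets.
Any set of 11 elements is dependent, and removing any one element gives
an independent set of size 10, so it is a minimal dependent set.
Number of circuits = (16 choose 11) = 4368.

4368


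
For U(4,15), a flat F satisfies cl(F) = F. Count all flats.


Flats of U(4,15): every subset of size < 4 is a flat, plus E itself.
Count = C(15,0) + C(15,1) + C(15,2) + C(15,3) + 1
     = 1 + 15 + 105 + 455 + 1
     = 577.

577


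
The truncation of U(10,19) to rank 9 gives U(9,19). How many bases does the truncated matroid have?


Truncating U(10,19) to rank 9 gives U(9,19).
Bases of U(9,19) are all 9-element subsets of 19 elements.
Number of bases = (19 choose 9) = 92378.

92378
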